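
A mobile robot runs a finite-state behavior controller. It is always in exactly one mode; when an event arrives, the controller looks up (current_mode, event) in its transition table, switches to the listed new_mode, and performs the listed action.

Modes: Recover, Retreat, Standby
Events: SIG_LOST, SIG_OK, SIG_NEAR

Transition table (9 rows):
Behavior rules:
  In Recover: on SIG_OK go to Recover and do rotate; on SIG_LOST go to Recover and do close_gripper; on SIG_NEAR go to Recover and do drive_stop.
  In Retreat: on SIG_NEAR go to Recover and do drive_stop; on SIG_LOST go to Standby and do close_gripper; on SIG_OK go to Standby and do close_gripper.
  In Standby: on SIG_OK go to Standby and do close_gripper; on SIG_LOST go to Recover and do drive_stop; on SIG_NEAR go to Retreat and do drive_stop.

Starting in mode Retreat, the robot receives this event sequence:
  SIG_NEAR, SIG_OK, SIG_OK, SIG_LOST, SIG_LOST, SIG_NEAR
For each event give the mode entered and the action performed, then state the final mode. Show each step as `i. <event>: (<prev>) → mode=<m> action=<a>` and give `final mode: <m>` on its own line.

1. SIG_NEAR: (Retreat) → mode=Recover action=drive_stop
2. SIG_OK: (Recover) → mode=Recover action=rotate
3. SIG_OK: (Recover) → mode=Recover action=rotate
4. SIG_LOST: (Recover) → mode=Recover action=close_gripper
5. SIG_LOST: (Recover) → mode=Recover action=close_gripper
6. SIG_NEAR: (Recover) → mode=Recover action=drive_stop

final mode: Recover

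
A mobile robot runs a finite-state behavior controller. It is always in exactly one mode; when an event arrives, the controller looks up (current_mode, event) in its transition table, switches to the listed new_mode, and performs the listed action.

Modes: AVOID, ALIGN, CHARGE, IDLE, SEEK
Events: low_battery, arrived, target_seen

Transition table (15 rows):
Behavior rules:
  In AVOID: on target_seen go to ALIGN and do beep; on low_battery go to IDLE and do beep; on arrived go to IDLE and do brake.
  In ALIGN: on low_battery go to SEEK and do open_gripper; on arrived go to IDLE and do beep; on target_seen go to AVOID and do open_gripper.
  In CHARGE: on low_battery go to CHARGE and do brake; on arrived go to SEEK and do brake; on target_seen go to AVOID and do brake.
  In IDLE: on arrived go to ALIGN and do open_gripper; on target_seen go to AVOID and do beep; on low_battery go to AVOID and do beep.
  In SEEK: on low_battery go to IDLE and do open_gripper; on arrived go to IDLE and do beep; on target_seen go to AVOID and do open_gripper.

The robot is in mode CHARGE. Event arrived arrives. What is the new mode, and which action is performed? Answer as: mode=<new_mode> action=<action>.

current mode = CHARGE; filter table to that mode:
  (CHARGE, low_battery) → (CHARGE, brake)
  (CHARGE, arrived) → (SEEK, brake)  ← event matches
  (CHARGE, target_seen) → (AVOID, brake)
event = arrived selects (SEEK, brake)

mode=SEEK action=brake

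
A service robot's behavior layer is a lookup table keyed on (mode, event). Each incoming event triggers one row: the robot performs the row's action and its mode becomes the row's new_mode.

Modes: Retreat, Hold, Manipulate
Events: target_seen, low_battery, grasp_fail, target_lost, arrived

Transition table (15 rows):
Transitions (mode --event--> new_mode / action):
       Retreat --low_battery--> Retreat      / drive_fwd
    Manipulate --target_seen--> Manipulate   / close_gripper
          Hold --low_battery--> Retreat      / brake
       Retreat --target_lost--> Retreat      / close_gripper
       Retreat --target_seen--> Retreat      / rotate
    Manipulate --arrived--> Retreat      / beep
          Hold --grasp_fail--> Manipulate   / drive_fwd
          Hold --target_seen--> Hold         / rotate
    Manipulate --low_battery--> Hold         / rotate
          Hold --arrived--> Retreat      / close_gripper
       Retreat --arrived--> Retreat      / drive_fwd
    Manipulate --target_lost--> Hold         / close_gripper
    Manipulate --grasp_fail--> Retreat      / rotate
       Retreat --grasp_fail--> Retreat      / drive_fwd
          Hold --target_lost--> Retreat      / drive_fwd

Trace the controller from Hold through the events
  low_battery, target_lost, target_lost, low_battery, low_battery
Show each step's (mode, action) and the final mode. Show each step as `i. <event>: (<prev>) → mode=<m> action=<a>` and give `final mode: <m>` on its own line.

1. low_battery: (Hold) → mode=Retreat action=brake
2. target_lost: (Retreat) → mode=Retreat action=close_gripper
3. target_lost: (Retreat) → mode=Retreat action=close_gripper
4. low_battery: (Retreat) → mode=Retreat action=drive_fwd
5. low_battery: (Retreat) → mode=Retreat action=drive_fwd

final mode: Retreat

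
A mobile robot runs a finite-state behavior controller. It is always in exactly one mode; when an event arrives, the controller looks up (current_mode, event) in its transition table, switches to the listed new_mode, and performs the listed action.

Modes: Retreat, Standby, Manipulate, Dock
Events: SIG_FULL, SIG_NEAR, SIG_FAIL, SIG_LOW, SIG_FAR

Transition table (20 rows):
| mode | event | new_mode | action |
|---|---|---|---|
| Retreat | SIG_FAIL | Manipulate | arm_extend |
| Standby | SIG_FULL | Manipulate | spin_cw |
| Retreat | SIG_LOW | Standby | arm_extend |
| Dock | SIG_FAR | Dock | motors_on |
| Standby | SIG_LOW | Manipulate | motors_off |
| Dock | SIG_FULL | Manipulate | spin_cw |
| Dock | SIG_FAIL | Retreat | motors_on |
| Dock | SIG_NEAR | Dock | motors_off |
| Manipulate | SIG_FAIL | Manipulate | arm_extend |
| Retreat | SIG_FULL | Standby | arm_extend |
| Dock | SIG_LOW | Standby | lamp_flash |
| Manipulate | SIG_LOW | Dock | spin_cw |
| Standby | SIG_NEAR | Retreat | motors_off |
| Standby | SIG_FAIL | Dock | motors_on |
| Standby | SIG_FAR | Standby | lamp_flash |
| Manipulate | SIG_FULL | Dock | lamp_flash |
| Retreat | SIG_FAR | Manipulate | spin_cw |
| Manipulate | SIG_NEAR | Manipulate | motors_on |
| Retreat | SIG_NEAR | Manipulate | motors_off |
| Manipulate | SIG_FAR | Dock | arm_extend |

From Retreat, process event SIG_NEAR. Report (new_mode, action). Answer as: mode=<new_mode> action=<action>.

mode=Manipulate action=motors_off

current mode = Retreat; filter table to that mode:
  (Retreat, SIG_FAIL) → (Manipulate, arm_extend)
  (Retreat, SIG_LOW) → (Standby, arm_extend)
  (Retreat, SIG_FULL) → (Standby, arm_extend)
  (Retreat, SIG_FAR) → (Manipulate, spin_cw)
  (Retreat, SIG_NEAR) → (Manipulate, motors_off)  ← event matches
event = SIG_NEAR selects (Manipulate, motors_off)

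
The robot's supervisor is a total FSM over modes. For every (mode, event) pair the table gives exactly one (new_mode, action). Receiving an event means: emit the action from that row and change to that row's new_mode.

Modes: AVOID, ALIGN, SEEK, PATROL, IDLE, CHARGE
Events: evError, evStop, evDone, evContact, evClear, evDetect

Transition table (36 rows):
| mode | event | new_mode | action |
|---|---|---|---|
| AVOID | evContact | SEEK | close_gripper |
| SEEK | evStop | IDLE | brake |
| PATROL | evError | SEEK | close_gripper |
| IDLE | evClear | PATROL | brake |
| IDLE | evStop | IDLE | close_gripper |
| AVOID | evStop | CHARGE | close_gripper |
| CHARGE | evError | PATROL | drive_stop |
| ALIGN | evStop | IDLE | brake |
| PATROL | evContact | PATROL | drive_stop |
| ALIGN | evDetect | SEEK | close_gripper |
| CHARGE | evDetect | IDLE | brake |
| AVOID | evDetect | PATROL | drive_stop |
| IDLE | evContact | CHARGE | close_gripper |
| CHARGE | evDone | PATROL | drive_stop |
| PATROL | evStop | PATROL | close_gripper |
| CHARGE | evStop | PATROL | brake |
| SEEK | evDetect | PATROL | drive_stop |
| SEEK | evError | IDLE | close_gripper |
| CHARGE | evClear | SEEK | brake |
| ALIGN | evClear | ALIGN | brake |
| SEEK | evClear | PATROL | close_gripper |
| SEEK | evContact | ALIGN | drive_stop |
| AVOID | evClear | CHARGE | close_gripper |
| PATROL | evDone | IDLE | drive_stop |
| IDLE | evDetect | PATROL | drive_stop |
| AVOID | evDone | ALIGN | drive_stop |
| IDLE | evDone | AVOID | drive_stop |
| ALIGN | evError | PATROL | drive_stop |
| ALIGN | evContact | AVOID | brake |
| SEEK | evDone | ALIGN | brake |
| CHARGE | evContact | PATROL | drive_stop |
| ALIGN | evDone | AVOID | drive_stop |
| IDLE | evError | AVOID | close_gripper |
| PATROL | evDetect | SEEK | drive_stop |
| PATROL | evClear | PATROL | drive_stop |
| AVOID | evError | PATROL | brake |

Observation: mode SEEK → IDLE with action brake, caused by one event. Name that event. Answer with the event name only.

evStop

try evError: (SEEK, evError) → (IDLE, close_gripper)
try evStop: (SEEK, evStop) → (IDLE, brake)  ← matches
try evDone: (SEEK, evDone) → (ALIGN, brake)
try evContact: (SEEK, evContact) → (ALIGN, drive_stop)
try evClear: (SEEK, evClear) → (PATROL, close_gripper)
try evDetect: (SEEK, evDetect) → (PATROL, drive_stop)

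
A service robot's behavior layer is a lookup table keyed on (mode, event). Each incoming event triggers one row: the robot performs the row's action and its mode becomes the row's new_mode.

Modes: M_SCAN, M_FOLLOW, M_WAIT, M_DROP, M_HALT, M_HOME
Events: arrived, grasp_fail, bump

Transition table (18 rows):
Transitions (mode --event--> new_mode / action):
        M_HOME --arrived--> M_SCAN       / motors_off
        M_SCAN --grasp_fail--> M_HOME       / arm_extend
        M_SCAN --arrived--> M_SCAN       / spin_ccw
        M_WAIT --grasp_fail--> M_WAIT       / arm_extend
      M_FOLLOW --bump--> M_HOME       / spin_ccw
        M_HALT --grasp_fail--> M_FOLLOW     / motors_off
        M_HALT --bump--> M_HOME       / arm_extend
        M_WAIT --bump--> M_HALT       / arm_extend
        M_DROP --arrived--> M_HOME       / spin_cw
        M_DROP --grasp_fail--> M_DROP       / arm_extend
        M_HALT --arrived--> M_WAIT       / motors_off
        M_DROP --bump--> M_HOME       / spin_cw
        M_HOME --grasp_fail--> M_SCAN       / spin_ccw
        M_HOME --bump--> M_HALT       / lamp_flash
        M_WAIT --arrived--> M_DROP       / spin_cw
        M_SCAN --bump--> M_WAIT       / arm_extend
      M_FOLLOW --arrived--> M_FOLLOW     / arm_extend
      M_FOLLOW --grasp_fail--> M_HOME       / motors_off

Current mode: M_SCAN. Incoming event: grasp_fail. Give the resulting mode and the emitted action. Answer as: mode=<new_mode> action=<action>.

current mode = M_SCAN; filter table to that mode:
  (M_SCAN, grasp_fail) → (M_HOME, arm_extend)  ← event matches
  (M_SCAN, arrived) → (M_SCAN, spin_ccw)
  (M_SCAN, bump) → (M_WAIT, arm_extend)
event = grasp_fail selects (M_HOME, arm_extend)

mode=M_HOME action=arm_extend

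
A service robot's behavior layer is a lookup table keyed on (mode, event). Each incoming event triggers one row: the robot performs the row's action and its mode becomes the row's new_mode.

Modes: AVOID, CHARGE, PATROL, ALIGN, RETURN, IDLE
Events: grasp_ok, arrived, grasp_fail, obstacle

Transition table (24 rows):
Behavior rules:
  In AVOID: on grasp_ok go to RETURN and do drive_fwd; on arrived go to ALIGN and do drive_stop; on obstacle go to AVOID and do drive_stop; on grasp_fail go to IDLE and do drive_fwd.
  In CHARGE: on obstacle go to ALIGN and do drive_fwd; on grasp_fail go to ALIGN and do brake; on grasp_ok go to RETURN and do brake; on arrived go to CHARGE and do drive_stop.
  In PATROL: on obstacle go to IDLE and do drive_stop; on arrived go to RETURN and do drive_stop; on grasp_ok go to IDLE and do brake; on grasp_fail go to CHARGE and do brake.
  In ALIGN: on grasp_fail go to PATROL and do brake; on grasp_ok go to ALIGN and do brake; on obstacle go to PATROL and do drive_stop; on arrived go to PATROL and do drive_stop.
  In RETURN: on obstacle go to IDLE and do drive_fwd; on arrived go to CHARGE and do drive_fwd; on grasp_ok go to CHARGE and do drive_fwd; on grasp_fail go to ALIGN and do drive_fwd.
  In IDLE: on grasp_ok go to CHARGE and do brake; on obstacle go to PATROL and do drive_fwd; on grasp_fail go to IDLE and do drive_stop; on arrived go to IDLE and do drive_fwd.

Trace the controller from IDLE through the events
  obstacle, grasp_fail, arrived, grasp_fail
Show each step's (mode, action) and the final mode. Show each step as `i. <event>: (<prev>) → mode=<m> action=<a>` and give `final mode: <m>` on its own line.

1. obstacle: (IDLE) → mode=PATROL action=drive_fwd
2. grasp_fail: (PATROL) → mode=CHARGE action=brake
3. arrived: (CHARGE) → mode=CHARGE action=drive_stop
4. grasp_fail: (CHARGE) → mode=ALIGN action=brake

final mode: ALIGN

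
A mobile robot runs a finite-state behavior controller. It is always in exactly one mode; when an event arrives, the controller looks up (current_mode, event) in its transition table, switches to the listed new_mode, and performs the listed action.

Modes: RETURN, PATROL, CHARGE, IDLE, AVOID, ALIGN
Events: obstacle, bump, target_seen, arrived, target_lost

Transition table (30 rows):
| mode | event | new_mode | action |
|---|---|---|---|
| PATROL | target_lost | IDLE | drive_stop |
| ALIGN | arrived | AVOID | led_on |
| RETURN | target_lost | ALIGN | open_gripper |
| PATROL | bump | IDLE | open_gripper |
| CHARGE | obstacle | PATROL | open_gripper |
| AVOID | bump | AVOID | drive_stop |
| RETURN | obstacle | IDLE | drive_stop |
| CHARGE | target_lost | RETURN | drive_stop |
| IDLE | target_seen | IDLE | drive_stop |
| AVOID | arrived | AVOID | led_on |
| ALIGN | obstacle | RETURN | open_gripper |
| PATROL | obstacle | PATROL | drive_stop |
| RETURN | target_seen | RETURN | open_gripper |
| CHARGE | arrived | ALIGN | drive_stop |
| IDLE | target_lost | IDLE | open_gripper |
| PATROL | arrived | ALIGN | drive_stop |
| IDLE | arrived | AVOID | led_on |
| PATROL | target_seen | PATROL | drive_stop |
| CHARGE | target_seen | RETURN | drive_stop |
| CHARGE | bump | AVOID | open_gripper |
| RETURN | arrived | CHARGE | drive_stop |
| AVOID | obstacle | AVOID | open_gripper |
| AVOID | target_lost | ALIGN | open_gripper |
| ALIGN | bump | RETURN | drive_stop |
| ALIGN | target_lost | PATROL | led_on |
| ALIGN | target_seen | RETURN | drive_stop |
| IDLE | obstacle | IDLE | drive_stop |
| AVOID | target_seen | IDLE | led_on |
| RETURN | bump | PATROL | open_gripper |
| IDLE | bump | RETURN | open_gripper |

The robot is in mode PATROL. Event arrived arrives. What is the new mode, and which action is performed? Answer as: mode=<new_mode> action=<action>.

current mode = PATROL; filter table to that mode:
  (PATROL, target_lost) → (IDLE, drive_stop)
  (PATROL, bump) → (IDLE, open_gripper)
  (PATROL, obstacle) → (PATROL, drive_stop)
  (PATROL, arrived) → (ALIGN, drive_stop)  ← event matches
  (PATROL, target_seen) → (PATROL, drive_stop)
event = arrived selects (ALIGN, drive_stop)

mode=ALIGN action=drive_stop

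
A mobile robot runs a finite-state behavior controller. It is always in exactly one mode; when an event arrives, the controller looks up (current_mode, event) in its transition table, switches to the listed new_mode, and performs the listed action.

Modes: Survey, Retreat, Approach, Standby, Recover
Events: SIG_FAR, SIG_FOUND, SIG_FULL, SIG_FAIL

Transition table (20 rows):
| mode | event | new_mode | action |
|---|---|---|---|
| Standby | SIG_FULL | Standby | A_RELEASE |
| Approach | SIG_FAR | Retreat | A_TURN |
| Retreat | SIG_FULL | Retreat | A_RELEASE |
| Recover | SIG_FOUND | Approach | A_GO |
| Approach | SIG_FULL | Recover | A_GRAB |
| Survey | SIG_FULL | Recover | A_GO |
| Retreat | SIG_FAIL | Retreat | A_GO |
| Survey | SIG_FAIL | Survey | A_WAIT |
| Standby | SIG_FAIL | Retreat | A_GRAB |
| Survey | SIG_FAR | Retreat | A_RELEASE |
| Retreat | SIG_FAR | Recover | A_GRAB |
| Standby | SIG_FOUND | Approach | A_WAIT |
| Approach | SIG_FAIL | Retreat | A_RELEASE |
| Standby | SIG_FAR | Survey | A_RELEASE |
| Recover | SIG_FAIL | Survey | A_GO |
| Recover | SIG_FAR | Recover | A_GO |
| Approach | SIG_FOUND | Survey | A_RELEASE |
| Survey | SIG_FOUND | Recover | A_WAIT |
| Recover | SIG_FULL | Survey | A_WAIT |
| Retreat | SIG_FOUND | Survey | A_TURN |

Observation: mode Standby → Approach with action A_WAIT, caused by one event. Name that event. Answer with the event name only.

SIG_FOUND

try SIG_FAR: (Standby, SIG_FAR) → (Survey, A_RELEASE)
try SIG_FOUND: (Standby, SIG_FOUND) → (Approach, A_WAIT)  ← matches
try SIG_FULL: (Standby, SIG_FULL) → (Standby, A_RELEASE)
try SIG_FAIL: (Standby, SIG_FAIL) → (Retreat, A_GRAB)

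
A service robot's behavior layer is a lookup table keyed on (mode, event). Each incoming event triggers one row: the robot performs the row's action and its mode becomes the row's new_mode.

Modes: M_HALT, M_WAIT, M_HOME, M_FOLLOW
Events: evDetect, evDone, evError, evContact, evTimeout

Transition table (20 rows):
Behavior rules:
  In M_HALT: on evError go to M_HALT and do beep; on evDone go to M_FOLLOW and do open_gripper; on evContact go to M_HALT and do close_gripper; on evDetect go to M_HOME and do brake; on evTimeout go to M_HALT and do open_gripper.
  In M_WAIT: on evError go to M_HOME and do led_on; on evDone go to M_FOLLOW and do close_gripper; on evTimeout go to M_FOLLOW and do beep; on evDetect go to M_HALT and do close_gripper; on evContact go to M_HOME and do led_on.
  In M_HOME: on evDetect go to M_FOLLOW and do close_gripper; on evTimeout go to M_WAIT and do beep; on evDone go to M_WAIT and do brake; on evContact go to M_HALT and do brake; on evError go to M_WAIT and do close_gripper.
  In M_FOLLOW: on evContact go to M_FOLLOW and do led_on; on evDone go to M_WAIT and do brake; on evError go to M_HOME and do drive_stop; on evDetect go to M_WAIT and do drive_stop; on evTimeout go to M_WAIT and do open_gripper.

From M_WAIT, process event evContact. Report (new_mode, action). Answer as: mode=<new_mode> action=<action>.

current mode = M_WAIT; filter table to that mode:
  (M_WAIT, evError) → (M_HOME, led_on)
  (M_WAIT, evDone) → (M_FOLLOW, close_gripper)
  (M_WAIT, evTimeout) → (M_FOLLOW, beep)
  (M_WAIT, evDetect) → (M_HALT, close_gripper)
  (M_WAIT, evContact) → (M_HOME, led_on)  ← event matches
event = evContact selects (M_HOME, led_on)

mode=M_HOME action=led_on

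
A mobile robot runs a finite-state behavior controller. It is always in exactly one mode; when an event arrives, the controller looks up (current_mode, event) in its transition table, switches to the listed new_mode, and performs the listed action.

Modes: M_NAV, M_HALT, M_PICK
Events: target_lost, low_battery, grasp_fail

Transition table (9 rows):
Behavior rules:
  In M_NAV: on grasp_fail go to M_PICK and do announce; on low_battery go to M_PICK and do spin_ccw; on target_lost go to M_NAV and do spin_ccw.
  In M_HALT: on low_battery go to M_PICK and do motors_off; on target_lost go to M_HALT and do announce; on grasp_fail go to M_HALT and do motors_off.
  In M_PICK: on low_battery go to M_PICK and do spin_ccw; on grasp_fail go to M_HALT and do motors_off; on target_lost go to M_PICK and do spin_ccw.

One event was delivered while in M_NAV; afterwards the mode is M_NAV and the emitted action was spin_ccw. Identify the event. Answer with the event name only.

try target_lost: (M_NAV, target_lost) → (M_NAV, spin_ccw)  ← matches
try low_battery: (M_NAV, low_battery) → (M_PICK, spin_ccw)
try grasp_fail: (M_NAV, grasp_fail) → (M_PICK, announce)

target_lost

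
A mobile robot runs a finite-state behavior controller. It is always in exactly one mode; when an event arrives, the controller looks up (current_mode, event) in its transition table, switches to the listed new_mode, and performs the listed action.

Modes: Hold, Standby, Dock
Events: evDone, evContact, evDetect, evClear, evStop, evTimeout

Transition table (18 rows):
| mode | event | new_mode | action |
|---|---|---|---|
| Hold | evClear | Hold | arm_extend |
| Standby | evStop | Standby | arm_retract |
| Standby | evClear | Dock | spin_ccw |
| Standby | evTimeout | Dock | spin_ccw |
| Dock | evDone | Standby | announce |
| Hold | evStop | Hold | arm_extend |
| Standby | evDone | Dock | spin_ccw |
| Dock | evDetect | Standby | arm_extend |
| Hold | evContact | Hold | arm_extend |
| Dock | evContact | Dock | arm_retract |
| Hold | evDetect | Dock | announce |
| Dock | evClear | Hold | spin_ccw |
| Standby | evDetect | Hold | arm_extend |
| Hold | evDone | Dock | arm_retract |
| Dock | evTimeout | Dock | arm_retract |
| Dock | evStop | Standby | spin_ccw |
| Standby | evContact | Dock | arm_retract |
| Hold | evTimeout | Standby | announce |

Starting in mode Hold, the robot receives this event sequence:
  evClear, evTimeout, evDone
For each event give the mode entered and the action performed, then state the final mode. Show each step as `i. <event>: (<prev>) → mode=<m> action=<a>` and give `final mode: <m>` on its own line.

final mode: Dock

1. evClear: (Hold) → mode=Hold action=arm_extend
2. evTimeout: (Hold) → mode=Standby action=announce
3. evDone: (Standby) → mode=Dock action=spin_ccw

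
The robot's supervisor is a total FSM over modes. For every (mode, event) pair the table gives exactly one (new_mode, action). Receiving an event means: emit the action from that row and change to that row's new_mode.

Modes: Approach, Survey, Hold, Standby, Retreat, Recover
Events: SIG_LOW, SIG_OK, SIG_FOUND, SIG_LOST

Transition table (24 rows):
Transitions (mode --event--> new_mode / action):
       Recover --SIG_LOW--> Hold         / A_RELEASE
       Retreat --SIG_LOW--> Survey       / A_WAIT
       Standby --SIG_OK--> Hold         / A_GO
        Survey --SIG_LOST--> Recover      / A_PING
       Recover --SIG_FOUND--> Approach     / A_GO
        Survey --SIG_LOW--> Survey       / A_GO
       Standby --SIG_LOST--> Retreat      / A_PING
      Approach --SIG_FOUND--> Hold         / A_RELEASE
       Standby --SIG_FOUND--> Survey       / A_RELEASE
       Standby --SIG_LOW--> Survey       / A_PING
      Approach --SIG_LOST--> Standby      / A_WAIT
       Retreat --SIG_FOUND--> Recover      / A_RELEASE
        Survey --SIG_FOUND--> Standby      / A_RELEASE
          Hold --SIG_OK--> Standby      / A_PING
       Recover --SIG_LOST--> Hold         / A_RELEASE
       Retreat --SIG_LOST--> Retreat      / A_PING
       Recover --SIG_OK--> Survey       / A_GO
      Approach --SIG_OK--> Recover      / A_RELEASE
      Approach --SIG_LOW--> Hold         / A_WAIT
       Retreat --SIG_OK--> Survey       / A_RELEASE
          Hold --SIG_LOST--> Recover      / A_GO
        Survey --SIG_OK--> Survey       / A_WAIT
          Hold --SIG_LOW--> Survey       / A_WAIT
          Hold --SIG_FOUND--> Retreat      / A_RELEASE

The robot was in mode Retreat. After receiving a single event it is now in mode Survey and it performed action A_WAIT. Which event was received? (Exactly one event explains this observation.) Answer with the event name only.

try SIG_LOW: (Retreat, SIG_LOW) → (Survey, A_WAIT)  ← matches
try SIG_OK: (Retreat, SIG_OK) → (Survey, A_RELEASE)
try SIG_FOUND: (Retreat, SIG_FOUND) → (Recover, A_RELEASE)
try SIG_LOST: (Retreat, SIG_LOST) → (Retreat, A_PING)

SIG_LOW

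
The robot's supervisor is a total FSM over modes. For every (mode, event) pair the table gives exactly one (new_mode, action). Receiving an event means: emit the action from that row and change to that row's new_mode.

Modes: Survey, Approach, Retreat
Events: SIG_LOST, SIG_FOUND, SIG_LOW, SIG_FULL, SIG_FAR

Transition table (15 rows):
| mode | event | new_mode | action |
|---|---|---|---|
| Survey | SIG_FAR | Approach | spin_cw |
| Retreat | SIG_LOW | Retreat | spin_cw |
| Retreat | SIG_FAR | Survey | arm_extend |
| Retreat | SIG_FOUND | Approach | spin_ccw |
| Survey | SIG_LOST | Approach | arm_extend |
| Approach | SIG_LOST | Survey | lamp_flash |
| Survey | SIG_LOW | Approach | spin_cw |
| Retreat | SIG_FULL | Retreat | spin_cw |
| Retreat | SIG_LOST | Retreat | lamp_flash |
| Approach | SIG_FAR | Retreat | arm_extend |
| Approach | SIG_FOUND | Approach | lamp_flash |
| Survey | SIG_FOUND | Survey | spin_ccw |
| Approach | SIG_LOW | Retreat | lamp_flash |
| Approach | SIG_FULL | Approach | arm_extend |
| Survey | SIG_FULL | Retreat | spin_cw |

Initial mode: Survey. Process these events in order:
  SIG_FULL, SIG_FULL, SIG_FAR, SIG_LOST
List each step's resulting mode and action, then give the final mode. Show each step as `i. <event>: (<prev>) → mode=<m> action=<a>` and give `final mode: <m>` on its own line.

final mode: Approach

1. SIG_FULL: (Survey) → mode=Retreat action=spin_cw
2. SIG_FULL: (Retreat) → mode=Retreat action=spin_cw
3. SIG_FAR: (Retreat) → mode=Survey action=arm_extend
4. SIG_LOST: (Survey) → mode=Approach action=arm_extend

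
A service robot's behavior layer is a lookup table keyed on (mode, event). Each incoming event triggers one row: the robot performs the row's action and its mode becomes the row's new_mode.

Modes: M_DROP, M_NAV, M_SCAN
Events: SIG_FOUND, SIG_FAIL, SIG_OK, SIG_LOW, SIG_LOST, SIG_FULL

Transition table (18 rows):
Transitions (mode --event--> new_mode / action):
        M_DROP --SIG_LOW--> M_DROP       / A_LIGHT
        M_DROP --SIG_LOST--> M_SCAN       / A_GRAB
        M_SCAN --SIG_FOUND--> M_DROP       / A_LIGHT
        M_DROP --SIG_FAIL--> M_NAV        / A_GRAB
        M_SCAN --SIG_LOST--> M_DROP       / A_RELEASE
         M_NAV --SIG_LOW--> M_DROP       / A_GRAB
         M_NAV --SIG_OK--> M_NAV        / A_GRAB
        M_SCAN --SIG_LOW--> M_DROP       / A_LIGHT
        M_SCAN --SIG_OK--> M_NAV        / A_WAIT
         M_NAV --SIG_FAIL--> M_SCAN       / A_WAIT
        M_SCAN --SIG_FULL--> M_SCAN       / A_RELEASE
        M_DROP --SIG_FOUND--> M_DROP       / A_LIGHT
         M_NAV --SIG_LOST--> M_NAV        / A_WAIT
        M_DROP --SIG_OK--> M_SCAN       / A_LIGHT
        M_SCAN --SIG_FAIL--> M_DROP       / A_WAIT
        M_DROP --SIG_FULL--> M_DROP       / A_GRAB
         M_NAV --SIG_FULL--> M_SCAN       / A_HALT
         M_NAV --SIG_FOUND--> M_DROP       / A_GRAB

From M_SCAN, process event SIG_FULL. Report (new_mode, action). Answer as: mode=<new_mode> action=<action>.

current mode = M_SCAN; filter table to that mode:
  (M_SCAN, SIG_FOUND) → (M_DROP, A_LIGHT)
  (M_SCAN, SIG_LOST) → (M_DROP, A_RELEASE)
  (M_SCAN, SIG_LOW) → (M_DROP, A_LIGHT)
  (M_SCAN, SIG_OK) → (M_NAV, A_WAIT)
  (M_SCAN, SIG_FULL) → (M_SCAN, A_RELEASE)  ← event matches
  (M_SCAN, SIG_FAIL) → (M_DROP, A_WAIT)
event = SIG_FULL selects (M_SCAN, A_RELEASE)

mode=M_SCAN action=A_RELEASE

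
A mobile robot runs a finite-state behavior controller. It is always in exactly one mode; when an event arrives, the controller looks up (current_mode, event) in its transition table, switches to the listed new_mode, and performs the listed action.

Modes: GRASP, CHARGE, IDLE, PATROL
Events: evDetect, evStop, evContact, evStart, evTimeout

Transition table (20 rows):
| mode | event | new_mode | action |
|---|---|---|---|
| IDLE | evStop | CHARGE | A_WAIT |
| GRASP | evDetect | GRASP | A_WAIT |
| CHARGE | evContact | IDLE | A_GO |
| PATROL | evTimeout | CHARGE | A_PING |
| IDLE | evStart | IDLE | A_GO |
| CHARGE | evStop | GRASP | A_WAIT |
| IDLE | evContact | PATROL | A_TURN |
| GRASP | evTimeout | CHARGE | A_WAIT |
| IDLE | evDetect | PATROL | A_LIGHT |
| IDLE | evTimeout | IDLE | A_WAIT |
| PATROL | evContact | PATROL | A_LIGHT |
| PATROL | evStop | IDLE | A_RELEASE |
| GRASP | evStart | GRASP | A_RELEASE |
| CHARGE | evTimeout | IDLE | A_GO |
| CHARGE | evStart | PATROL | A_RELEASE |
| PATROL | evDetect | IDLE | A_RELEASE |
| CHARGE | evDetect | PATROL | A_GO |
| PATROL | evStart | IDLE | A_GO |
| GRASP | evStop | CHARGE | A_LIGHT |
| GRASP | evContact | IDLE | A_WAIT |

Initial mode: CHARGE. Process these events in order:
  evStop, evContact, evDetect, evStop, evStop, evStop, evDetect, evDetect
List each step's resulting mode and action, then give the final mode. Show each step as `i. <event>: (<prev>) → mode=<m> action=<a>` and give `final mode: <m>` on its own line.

1. evStop: (CHARGE) → mode=GRASP action=A_WAIT
2. evContact: (GRASP) → mode=IDLE action=A_WAIT
3. evDetect: (IDLE) → mode=PATROL action=A_LIGHT
4. evStop: (PATROL) → mode=IDLE action=A_RELEASE
5. evStop: (IDLE) → mode=CHARGE action=A_WAIT
6. evStop: (CHARGE) → mode=GRASP action=A_WAIT
7. evDetect: (GRASP) → mode=GRASP action=A_WAIT
8. evDetect: (GRASP) → mode=GRASP action=A_WAIT

final mode: GRASP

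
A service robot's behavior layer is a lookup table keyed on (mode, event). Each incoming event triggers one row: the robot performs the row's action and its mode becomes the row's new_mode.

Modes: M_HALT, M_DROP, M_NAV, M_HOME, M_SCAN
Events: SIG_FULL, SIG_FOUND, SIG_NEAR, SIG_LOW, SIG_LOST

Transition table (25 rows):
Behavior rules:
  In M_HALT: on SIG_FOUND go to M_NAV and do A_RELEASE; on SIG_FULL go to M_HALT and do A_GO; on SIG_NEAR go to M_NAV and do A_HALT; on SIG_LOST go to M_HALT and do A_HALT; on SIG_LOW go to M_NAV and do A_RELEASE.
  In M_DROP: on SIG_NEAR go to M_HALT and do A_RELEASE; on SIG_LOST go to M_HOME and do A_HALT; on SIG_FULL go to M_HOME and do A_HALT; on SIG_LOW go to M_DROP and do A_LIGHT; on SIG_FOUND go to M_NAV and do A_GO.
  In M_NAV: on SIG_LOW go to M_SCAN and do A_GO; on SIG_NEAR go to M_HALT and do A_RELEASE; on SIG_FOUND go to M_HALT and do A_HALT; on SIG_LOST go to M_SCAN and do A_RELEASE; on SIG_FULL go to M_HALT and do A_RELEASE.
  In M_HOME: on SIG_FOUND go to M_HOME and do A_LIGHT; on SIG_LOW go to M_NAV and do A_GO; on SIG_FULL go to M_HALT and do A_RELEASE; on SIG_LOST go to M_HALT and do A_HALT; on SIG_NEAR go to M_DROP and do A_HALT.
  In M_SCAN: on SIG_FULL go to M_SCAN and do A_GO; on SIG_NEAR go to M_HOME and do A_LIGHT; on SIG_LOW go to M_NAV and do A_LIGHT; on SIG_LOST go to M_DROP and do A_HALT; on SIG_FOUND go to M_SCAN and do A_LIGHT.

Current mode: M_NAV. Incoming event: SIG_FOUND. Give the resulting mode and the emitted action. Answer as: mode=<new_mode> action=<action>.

current mode = M_NAV; filter table to that mode:
  (M_NAV, SIG_LOW) → (M_SCAN, A_GO)
  (M_NAV, SIG_NEAR) → (M_HALT, A_RELEASE)
  (M_NAV, SIG_FOUND) → (M_HALT, A_HALT)  ← event matches
  (M_NAV, SIG_LOST) → (M_SCAN, A_RELEASE)
  (M_NAV, SIG_FULL) → (M_HALT, A_RELEASE)
event = SIG_FOUND selects (M_HALT, A_HALT)

mode=M_HALT action=A_HALT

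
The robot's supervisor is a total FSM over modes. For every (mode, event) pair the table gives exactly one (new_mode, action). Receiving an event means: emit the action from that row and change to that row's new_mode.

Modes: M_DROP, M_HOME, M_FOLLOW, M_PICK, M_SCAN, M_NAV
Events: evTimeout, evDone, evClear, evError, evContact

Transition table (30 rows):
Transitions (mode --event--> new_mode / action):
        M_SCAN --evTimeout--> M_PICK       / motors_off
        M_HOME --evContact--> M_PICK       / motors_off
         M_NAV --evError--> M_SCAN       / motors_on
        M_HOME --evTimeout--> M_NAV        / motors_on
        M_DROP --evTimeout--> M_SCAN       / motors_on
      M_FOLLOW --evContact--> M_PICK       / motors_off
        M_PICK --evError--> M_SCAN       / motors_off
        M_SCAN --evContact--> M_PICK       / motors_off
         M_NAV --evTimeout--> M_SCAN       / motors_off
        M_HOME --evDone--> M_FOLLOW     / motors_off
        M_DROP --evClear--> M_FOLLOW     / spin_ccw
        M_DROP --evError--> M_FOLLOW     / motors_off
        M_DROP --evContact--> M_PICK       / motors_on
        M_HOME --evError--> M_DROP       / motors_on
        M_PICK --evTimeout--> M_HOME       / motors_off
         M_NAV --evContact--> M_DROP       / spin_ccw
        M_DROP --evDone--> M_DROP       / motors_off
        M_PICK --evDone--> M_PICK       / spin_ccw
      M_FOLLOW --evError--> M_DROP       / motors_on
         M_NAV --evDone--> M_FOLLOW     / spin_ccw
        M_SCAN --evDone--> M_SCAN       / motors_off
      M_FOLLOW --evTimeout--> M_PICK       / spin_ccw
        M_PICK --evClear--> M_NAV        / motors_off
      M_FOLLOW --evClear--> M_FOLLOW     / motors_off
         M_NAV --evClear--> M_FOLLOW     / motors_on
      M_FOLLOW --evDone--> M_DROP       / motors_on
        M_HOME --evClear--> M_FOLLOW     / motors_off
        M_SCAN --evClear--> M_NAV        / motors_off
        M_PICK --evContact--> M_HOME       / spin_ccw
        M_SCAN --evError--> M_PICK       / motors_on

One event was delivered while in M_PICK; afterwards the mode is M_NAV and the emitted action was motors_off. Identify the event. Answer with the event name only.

evClear

try evTimeout: (M_PICK, evTimeout) → (M_HOME, motors_off)
try evDone: (M_PICK, evDone) → (M_PICK, spin_ccw)
try evClear: (M_PICK, evClear) → (M_NAV, motors_off)  ← matches
try evError: (M_PICK, evError) → (M_SCAN, motors_off)
try evContact: (M_PICK, evContact) → (M_HOME, spin_ccw)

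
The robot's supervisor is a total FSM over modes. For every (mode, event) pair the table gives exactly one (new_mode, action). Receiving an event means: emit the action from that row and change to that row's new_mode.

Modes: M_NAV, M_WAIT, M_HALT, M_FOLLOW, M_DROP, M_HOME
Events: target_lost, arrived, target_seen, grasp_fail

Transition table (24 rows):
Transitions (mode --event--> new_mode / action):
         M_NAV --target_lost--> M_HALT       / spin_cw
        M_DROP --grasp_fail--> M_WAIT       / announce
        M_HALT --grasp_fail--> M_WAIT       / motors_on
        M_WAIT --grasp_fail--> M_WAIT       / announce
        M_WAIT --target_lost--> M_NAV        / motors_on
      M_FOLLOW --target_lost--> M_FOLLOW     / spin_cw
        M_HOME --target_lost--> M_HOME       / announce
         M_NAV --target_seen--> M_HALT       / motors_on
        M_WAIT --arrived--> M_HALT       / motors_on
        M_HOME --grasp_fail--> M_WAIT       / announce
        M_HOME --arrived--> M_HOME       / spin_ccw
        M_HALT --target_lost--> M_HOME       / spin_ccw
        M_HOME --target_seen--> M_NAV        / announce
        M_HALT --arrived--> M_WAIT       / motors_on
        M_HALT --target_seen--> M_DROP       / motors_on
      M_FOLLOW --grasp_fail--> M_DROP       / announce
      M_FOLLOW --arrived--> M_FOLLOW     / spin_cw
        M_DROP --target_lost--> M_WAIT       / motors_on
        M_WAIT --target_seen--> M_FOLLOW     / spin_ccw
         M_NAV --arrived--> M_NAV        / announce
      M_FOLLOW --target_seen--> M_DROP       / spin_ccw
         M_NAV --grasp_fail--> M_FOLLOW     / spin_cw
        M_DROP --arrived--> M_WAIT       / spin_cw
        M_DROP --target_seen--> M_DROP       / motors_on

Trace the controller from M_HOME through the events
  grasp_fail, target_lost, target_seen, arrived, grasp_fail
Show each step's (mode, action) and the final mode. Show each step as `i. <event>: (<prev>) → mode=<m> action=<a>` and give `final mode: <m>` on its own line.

1. grasp_fail: (M_HOME) → mode=M_WAIT action=announce
2. target_lost: (M_WAIT) → mode=M_NAV action=motors_on
3. target_seen: (M_NAV) → mode=M_HALT action=motors_on
4. arrived: (M_HALT) → mode=M_WAIT action=motors_on
5. grasp_fail: (M_WAIT) → mode=M_WAIT action=announce

final mode: M_WAIT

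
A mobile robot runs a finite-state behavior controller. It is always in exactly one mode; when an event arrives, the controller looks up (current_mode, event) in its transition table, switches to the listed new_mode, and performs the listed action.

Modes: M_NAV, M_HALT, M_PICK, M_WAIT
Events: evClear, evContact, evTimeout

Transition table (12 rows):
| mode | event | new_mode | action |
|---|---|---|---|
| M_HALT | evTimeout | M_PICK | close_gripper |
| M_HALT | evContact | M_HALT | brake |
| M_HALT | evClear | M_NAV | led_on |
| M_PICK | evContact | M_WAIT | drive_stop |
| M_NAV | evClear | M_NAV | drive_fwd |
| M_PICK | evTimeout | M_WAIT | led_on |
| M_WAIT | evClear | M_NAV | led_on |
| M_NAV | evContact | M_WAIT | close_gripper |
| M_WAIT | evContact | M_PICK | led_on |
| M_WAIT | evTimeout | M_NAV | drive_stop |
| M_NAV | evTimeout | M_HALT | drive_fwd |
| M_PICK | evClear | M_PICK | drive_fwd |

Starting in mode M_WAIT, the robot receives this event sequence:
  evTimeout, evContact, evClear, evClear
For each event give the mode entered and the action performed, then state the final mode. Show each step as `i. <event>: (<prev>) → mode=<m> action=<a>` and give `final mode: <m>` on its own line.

1. evTimeout: (M_WAIT) → mode=M_NAV action=drive_stop
2. evContact: (M_NAV) → mode=M_WAIT action=close_gripper
3. evClear: (M_WAIT) → mode=M_NAV action=led_on
4. evClear: (M_NAV) → mode=M_NAV action=drive_fwd

final mode: M_NAV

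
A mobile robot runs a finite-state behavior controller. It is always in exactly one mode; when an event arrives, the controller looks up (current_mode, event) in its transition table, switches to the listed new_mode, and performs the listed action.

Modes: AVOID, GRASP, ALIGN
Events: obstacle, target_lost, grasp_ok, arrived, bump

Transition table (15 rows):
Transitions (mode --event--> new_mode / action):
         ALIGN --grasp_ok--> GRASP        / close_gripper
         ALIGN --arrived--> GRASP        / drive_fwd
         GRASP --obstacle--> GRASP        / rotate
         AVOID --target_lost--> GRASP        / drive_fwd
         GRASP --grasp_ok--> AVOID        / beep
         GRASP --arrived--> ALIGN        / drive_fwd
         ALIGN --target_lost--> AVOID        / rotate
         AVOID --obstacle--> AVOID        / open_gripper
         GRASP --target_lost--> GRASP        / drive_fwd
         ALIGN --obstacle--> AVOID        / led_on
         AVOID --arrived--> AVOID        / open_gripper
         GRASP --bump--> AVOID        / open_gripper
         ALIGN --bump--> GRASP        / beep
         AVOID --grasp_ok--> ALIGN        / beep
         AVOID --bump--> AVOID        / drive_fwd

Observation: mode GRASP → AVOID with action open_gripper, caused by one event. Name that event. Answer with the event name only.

try obstacle: (GRASP, obstacle) → (GRASP, rotate)
try target_lost: (GRASP, target_lost) → (GRASP, drive_fwd)
try grasp_ok: (GRASP, grasp_ok) → (AVOID, beep)
try arrived: (GRASP, arrived) → (ALIGN, drive_fwd)
try bump: (GRASP, bump) → (AVOID, open_gripper)  ← matches

bump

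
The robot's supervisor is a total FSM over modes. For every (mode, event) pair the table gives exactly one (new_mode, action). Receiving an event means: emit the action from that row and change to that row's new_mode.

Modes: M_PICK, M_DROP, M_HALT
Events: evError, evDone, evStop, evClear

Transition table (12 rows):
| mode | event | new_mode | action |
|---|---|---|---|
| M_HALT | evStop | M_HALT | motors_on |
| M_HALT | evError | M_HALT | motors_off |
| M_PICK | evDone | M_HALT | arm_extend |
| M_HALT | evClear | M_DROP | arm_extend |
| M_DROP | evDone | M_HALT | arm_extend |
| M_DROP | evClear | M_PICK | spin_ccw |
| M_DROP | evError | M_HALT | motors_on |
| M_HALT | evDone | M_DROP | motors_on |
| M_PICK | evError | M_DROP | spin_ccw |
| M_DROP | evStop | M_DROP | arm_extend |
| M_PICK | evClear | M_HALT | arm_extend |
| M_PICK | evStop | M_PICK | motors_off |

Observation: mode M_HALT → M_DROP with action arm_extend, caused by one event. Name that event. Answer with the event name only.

evClear

try evError: (M_HALT, evError) → (M_HALT, motors_off)
try evDone: (M_HALT, evDone) → (M_DROP, motors_on)
try evStop: (M_HALT, evStop) → (M_HALT, motors_on)
try evClear: (M_HALT, evClear) → (M_DROP, arm_extend)  ← matches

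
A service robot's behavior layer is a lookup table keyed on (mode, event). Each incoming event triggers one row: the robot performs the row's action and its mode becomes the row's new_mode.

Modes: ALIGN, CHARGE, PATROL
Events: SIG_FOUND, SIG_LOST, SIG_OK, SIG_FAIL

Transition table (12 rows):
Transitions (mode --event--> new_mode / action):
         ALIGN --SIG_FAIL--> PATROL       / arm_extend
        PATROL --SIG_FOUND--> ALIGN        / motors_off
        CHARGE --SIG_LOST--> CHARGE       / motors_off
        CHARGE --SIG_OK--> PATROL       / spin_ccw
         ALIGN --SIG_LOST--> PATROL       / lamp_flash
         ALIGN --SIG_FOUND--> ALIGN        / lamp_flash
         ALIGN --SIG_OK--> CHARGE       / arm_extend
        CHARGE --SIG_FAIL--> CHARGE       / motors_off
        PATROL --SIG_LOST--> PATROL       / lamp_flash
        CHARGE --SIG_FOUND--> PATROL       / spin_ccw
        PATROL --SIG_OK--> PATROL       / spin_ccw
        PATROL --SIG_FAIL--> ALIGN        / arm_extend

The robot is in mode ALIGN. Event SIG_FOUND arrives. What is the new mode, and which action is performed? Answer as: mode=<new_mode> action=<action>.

current mode = ALIGN; filter table to that mode:
  (ALIGN, SIG_FAIL) → (PATROL, arm_extend)
  (ALIGN, SIG_LOST) → (PATROL, lamp_flash)
  (ALIGN, SIG_FOUND) → (ALIGN, lamp_flash)  ← event matches
  (ALIGN, SIG_OK) → (CHARGE, arm_extend)
event = SIG_FOUND selects (ALIGN, lamp_flash)

mode=ALIGN action=lamp_flash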